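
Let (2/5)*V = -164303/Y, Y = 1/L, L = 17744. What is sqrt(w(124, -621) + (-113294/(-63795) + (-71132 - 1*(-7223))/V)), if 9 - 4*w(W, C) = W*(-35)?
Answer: sqrt(94177151664422093797533498186)/9299373009972 ≈ 33.000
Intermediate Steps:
Y = 1/17744 ≈ 5.6357e-5
V = -7288481080 (V = 5*(-164303/1/17744)/2 = 5*(-164303*17744)/2 = (5/2)*(-2915392432) = -7288481080)
w(W, C) = 9/4 + 35*W/4 (w(W, C) = 9/4 - W*(-35)/4 = 9/4 - (-35)*W/4 = 9/4 + 35*W/4)
sqrt(w(124, -621) + (-113294/(-63795) + (-71132 - 1*(-7223))/V)) = sqrt((9/4 + (35/4)*124) + (-113294/(-63795) + (-71132 - 1*(-7223))/(-7288481080))) = sqrt((9/4 + 1085) + (-113294*(-1/63795) + (-71132 + 7223)*(-1/7288481080))) = sqrt(4349/4 + (113294/63795 - 63909*(-1/7288481080))) = sqrt(4349/4 + (113294/63795 + 63909/7288481080)) = sqrt(4349/4 + 33029810102087/18598746019944) = sqrt(20254516420286201/18598746019944) = sqrt(94177151664422093797533498186)/9299373009972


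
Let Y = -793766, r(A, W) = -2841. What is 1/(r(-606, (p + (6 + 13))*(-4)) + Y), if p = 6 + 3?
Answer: -1/796607 ≈ -1.2553e-6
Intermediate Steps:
p = 9
1/(r(-606, (p + (6 + 13))*(-4)) + Y) = 1/(-2841 - 793766) = 1/(-796607) = -1/796607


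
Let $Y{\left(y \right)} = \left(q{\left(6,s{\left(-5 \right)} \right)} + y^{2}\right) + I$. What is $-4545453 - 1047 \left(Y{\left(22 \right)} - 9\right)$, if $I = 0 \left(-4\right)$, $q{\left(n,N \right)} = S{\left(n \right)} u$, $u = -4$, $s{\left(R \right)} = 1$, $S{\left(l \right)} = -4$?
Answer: $-5059530$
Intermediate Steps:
$q{\left(n,N \right)} = 16$ ($q{\left(n,N \right)} = \left(-4\right) \left(-4\right) = 16$)
$I = 0$
$Y{\left(y \right)} = 16 + y^{2}$ ($Y{\left(y \right)} = \left(16 + y^{2}\right) + 0 = 16 + y^{2}$)
$-4545453 - 1047 \left(Y{\left(22 \right)} - 9\right) = -4545453 - 1047 \left(\left(16 + 22^{2}\right) - 9\right) = -4545453 - 1047 \left(\left(16 + 484\right) - 9\right) = -4545453 - 1047 \left(500 - 9\right) = -4545453 - 514077 = -5059530$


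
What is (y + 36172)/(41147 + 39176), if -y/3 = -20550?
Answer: 97822/80323 ≈ 1.2179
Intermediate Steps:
y = 61650 (y = -3*(-20550) = 61650)
(y + 36172)/(41147 + 39176) = (61650 + 36172)/(41147 + 39176) = 97822/80323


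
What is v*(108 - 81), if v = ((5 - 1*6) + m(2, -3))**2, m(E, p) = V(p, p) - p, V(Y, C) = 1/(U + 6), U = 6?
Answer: 1875/16 ≈ 117.19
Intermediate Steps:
V(Y, C) = 1/12 (V(Y, C) = 1/(6 + 6) = 1/12)
m(E, p) = 1/12 - p
v = 625/144 (v = ((5 - 1*6) + (1/12 - 1*(-3)))**2 = ((5 - 6) + (1/12 + 3))**2 = (-1 + 37/12)**2 = (25/12)**2 = 625/144 ≈ 4.3403)
v*(108 - 81) = 625*(108 - 81)/144 = (625/144)*27 = 1875/16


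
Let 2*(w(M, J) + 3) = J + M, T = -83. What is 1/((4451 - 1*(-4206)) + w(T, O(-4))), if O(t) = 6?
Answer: 2/17231 ≈ 0.00011607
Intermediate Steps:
w(M, J) = -3 + J/2 + M/2 (w(M, J) = -3 + (J + M)/2 = -3 + (J/2 + M/2) = -3 + J/2 + M/2)
1/((4451 - 1*(-4206)) + w(T, O(-4))) = 1/((4451 - 1*(-4206)) + (-3 + (½)*6 + (½)*(-83))) = 1/((4451 + 4206) + (-3 + 3 - 83/2)) = 1/(8657 - 83/2) = 1/(17231/2) = 2/17231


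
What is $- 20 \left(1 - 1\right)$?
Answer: $0$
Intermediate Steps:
$- 20 \left(1 - 1\right) = \left(-20\right) 0 = 0$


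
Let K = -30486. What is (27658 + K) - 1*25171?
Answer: -27999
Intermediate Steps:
(27658 + K) - 1*25171 = (27658 - 30486) - 1*25171 = -2828 - 25171 = -27999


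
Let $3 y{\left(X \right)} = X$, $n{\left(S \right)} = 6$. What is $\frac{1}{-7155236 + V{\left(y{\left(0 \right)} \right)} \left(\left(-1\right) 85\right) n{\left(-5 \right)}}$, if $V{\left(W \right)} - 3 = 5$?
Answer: $- \frac{1}{7159316} \approx -1.3968 \cdot 10^{-7}$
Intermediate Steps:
$y{\left(X \right)} = \frac{X}{3}$
$V{\left(W \right)} = 8$ ($V{\left(W \right)} = 3 + 5 = 8$)
$\frac{1}{-7155236 + V{\left(y{\left(0 \right)} \right)} \left(\left(-1\right) 85\right) n{\left(-5 \right)}} = \frac{1}{-7155236 + 8 \left(\left(-1\right) 85\right) 6} = \frac{1}{-7155236 + 8 \left(-85\right) 6} = \frac{1}{-7155236 - 4080} = \frac{1}{-7159316} = - \frac{1}{7159316}$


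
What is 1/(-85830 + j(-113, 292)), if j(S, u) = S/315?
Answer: -315/27036563 ≈ -1.1651e-5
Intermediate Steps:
j(S, u) = S/315 (j(S, u) = S*(1/315) = S/315)
1/(-85830 + j(-113, 292)) = 1/(-85830 + (1/315)*(-113)) = 1/(-85830 - 113/315) = 1/(-27036563/315) = -315/27036563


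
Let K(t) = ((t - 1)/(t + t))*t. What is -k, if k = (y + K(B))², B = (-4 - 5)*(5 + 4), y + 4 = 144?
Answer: -9801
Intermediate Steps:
y = 140 (y = -4 + 144 = 140)
B = -81 (B = -9*9 = -81)
K(t) = -½ + t/2 (K(t) = ((-1 + t)/((2*t)))*t = ((-1 + t)*(1/(2*t)))*t = ((-1 + t)/(2*t))*t = -½ + t/2)
k = 9801 (k = (140 + (-½ + (½)*(-81)))² = (140 + (-½ - 81/2))² = (140 - 41)² = 99² = 9801)
-k = -1*9801 = -9801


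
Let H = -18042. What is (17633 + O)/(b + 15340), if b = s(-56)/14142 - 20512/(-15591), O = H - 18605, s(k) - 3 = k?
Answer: -1397452449636/1127524659287 ≈ -1.2394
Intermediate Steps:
s(k) = 3 + k
O = -36647 (O = -18042 - 18605 = -36647)
b = 96418127/73495974 (b = (3 - 56)/14142 - 20512/(-15591) = -53*1/14142 - 20512*(-1/15591) = -53/14142 + 20512/15591 = 96418127/73495974 ≈ 1.3119)
(17633 + O)/(b + 15340) = (17633 - 36647)/(96418127/73495974 + 15340) = -19014/1127524659287/73495974 = -19014*73495974/1127524659287 = -1397452449636/1127524659287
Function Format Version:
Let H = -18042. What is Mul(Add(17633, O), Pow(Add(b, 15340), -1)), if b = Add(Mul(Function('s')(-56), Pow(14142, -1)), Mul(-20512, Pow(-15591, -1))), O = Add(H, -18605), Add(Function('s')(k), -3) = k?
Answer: Rational(-1397452449636, 1127524659287) ≈ -1.2394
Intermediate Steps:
Function('s')(k) = Add(3, k)
O = -36647 (O = Add(-18042, -18605) = -36647)
b = Rational(96418127, 73495974) (b = Add(Mul(Add(3, -56), Pow(14142, -1)), Mul(-20512, Pow(-15591, -1))) = Add(Mul(-53, Rational(1, 14142)), Mul(-20512, Rational(-1, 15591))) = Add(Rational(-53, 14142), Rational(20512, 15591)) = Rational(96418127, 73495974) ≈ 1.3119)
Mul(Add(17633, O), Pow(Add(b, 15340), -1)) = Mul(Add(17633, -36647), Pow(Add(Rational(96418127, 73495974), 15340), -1)) = Mul(-19014, Pow(Rational(1127524659287, 73495974), -1)) = Mul(-19014, Rational(73495974, 1127524659287)) = Rational(-1397452449636, 1127524659287)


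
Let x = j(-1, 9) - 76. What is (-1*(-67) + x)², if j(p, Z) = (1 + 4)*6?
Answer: 441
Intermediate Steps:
j(p, Z) = 30 (j(p, Z) = 5*6 = 30)
x = -46 (x = 30 - 76 = -46)
(-1*(-67) + x)² = (-1*(-67) - 46)² = (67 - 46)² = 21² = 441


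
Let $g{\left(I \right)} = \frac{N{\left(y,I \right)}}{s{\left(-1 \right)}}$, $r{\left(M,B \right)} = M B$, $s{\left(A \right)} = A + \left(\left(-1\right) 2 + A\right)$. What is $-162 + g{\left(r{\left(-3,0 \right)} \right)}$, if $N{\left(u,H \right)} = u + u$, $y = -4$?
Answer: $-160$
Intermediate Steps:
$N{\left(u,H \right)} = 2 u$
$s{\left(A \right)} = -2 + 2 A$ ($s{\left(A \right)} = A + \left(-2 + A\right) = -2 + 2 A$)
$r{\left(M,B \right)} = B M$
$g{\left(I \right)} = 2$ ($g{\left(I \right)} = \frac{2 \left(-4\right)}{-2 + 2 \left(-1\right)} = - \frac{8}{-2 - 2} = - \frac{8}{-4} = \left(-8\right) \left(- \frac{1}{4}\right) = 2$)
$-162 + g{\left(r{\left(-3,0 \right)} \right)} = -162 + 2 = -160$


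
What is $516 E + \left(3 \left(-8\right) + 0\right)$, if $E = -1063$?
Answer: $-548532$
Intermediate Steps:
$516 E + \left(3 \left(-8\right) + 0\right) = 516 \left(-1063\right) + \left(3 \left(-8\right) + 0\right) = -548508 + \left(-24 + 0\right) = -548508 - 24 = -548532$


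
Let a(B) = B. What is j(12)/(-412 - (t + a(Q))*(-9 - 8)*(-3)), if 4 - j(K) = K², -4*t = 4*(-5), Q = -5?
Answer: 35/103 ≈ 0.33981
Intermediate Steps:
t = 5 (t = -(-5) = -¼*(-20) = 5)
j(K) = 4 - K²
j(12)/(-412 - (t + a(Q))*(-9 - 8)*(-3)) = (4 - 1*12²)/(-412 - (5 - 5)*(-9 - 8)*(-3)) = (4 - 1*144)/(-412 - 0*(-17)*(-3)) = (4 - 144)/(-412 - 0*(-3)) = -140/(-412 - 1*0) = -140/(-412 + 0) = -140/(-412) = -140*(-1/412) = 35/103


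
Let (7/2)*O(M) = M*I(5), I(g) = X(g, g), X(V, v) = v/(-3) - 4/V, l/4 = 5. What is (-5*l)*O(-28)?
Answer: -5920/3 ≈ -1973.3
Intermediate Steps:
l = 20 (l = 4*5 = 20)
X(V, v) = -4/V - v/3 (X(V, v) = v*(-1/3) - 4/V = -v/3 - 4/V = -4/V - v/3)
I(g) = -4/g - g/3
O(M) = -74*M/105 (O(M) = 2*(M*(-4/5 - 1/3*5))/7 = 2*(M*(-4*1/5 - 5/3))/7 = 2*(M*(-4/5 - 5/3))/7 = 2*(M*(-37/15))/7 = 2*(-37*M/15)/7 = -74*M/105)
(-5*l)*O(-28) = (-5*20)*(-74/105*(-28)) = -100*296/15 = -5920/3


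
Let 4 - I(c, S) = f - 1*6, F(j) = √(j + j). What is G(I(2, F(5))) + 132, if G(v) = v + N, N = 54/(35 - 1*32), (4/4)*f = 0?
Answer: 160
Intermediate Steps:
f = 0
N = 18 (N = 54/(35 - 32) = 54/3 = 54*(⅓) = 18)
F(j) = √2*√j (F(j) = √(2*j) = √2*√j)
I(c, S) = 10 (I(c, S) = 4 - (0 - 1*6) = 4 - (0 - 6) = 4 - 1*(-6) = 4 + 6 = 10)
G(v) = 18 + v (G(v) = v + 18 = 18 + v)
G(I(2, F(5))) + 132 = (18 + 10) + 132 = 28 + 132 = 160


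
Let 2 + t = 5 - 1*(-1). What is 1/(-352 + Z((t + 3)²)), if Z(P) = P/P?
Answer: -1/351 ≈ -0.0028490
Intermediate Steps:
t = 4 (t = -2 + (5 - 1*(-1)) = -2 + (5 + 1) = -2 + 6 = 4)
Z(P) = 1
1/(-352 + Z((t + 3)²)) = 1/(-352 + 1) = 1/(-351) = -1/351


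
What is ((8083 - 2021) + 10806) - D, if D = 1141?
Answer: 15727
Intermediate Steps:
((8083 - 2021) + 10806) - D = ((8083 - 2021) + 10806) - 1*1141 = (6062 + 10806) - 1141 = 16868 - 1141 = 15727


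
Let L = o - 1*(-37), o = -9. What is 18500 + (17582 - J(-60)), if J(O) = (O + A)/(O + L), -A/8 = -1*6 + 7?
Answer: 288639/8 ≈ 36080.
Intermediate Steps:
A = -8 (A = -8*(-1*6 + 7) = -8*(-6 + 7) = -8*1 = -8)
L = 28 (L = -9 - 1*(-37) = -9 + 37 = 28)
J(O) = (-8 + O)/(28 + O) (J(O) = (O - 8)/(O + 28) = (-8 + O)/(28 + O))
18500 + (17582 - J(-60)) = 18500 + (17582 - (-8 - 60)/(28 - 60)) = 18500 + (17582 - (-68)/(-32)) = 18500 + (17582 - (-1)*(-68)/32) = 18500 + (17582 - 1*17/8) = 18500 + (17582 - 17/8) = 18500 + 140639/8 = 288639/8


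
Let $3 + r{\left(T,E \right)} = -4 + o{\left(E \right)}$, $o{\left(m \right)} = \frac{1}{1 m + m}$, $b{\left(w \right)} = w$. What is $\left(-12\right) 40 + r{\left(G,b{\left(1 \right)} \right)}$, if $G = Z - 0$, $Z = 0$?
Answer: $- \frac{973}{2} \approx -486.5$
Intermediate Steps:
$o{\left(m \right)} = \frac{1}{2 m}$ ($o{\left(m \right)} = \frac{1}{m + m} = \frac{1}{2 m}$)
$G = 0$ ($G = 0 - 0 = 0 + 0 = 0$)
$r{\left(T,E \right)} = -7 + \frac{1}{2 E}$ ($r{\left(T,E \right)} = -3 - \left(4 - \frac{1}{2 E}\right) = -7 + \frac{1}{2 E}$)
$\left(-12\right) 40 + r{\left(G,b{\left(1 \right)} \right)} = \left(-12\right) 40 - \left(7 - \frac{1}{2 \cdot 1}\right) = -480 + \left(-7 + \frac{1}{2} \cdot 1\right) = -480 + \left(-7 + \frac{1}{2}\right) = -480 - \frac{13}{2} = - \frac{973}{2}$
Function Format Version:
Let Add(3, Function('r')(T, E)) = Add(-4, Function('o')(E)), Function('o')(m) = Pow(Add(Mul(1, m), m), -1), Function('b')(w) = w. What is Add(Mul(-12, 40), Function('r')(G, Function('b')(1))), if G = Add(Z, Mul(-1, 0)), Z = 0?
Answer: Rational(-973, 2) ≈ -486.50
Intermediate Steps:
Function('o')(m) = Mul(Rational(1, 2), Pow(m, -1)) (Function('o')(m) = Pow(Add(m, m), -1) = Pow(Mul(2, m), -1) = Mul(Rational(1, 2), Pow(m, -1)))
G = 0 (G = Add(0, Mul(-1, 0)) = Add(0, 0) = 0)
Function('r')(T, E) = Add(-7, Mul(Rational(1, 2), Pow(E, -1))) (Function('r')(T, E) = Add(-3, Add(-4, Mul(Rational(1, 2), Pow(E, -1)))) = Add(-7, Mul(Rational(1, 2), Pow(E, -1))))
Add(Mul(-12, 40), Function('r')(G, Function('b')(1))) = Add(Mul(-12, 40), Add(-7, Mul(Rational(1, 2), Pow(1, -1)))) = Add(-480, Add(-7, Mul(Rational(1, 2), 1))) = Add(-480, Add(-7, Rational(1, 2))) = Add(-480, Rational(-13, 2)) = Rational(-973, 2)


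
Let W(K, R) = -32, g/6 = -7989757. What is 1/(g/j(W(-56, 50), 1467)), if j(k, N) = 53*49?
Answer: -2597/47938542 ≈ -5.4174e-5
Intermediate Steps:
g = -47938542 (g = 6*(-7989757) = -47938542)
j(k, N) = 2597
1/(g/j(W(-56, 50), 1467)) = 1/(-47938542/2597) = -2597/47938542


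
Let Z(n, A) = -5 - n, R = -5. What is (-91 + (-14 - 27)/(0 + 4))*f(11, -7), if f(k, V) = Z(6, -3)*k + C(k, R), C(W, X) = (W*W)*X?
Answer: 147015/2 ≈ 73508.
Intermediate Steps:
C(W, X) = X*W**2 (C(W, X) = W**2*X = X*W**2)
f(k, V) = -11*k - 5*k**2 (f(k, V) = (-5 - 1*6)*k - 5*k**2 = (-5 - 6)*k - 5*k**2 = -11*k - 5*k**2)
(-91 + (-14 - 27)/(0 + 4))*f(11, -7) = (-91 + (-14 - 27)/(0 + 4))*(11*(-11 - 5*11)) = (-91 - 41/4)*(11*(-11 - 55)) = (-91 - 41*1/4)*(11*(-66)) = (-91 - 41/4)*(-726) = -405/4*(-726) = 147015/2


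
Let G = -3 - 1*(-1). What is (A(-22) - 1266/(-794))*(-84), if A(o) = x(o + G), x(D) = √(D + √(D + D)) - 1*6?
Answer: 146916/397 - 168*√(-6 + I*√3) ≈ 311.27 - 415.69*I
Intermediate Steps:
G = -2 (G = -3 + 1 = -2)
x(D) = -6 + √(D + √2*√D) (x(D) = √(D + √(2*D)) - 6 = √(D + √2*√D) - 6 = -6 + √(D + √2*√D))
A(o) = -6 + √(-2 + o + √2*√(-2 + o)) (A(o) = -6 + √((o - 2) + √2*√(o - 2)) = -6 + √((-2 + o) + √2*√(-2 + o)) = -6 + √(-2 + o + √2*√(-2 + o)))
(A(-22) - 1266/(-794))*(-84) = ((-6 + √(-2 - 22 + √2*√(-2 - 22))) - 1266/(-794))*(-84) = ((-6 + √(-2 - 22 + √2*√(-24))) - 1266*(-1/794))*(-84) = ((-6 + √(-2 - 22 + √2*(2*I*√6))) + 633/397)*(-84) = ((-6 + √(-2 - 22 + 4*I*√3)) + 633/397)*(-84) = ((-6 + √(-24 + 4*I*√3)) + 633/397)*(-84) = (-1749/397 + √(-24 + 4*I*√3))*(-84) = 146916/397 - 84*√(-24 + 4*I*√3)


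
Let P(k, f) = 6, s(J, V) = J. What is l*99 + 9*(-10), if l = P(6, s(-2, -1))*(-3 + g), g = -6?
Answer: -5436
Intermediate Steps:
l = -54 (l = 6*(-3 - 6) = 6*(-9) = -54)
l*99 + 9*(-10) = -54*99 + 9*(-10) = -5346 - 90 = -5436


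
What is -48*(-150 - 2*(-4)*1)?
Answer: 6816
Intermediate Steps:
-48*(-150 - 2*(-4)*1) = -48*(-150 + 8*1) = -48*(-150 + 8) = -48*(-142) = 6816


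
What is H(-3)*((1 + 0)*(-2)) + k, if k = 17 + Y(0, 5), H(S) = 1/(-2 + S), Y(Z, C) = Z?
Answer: 87/5 ≈ 17.400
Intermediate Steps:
k = 17 (k = 17 + 0 = 17)
H(-3)*((1 + 0)*(-2)) + k = ((1 + 0)*(-2))/(-2 - 3) + 17 = (1*(-2))/(-5) + 17 = -⅕*(-2) + 17 = ⅖ + 17 = 87/5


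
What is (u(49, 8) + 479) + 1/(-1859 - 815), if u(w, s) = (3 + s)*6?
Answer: 1457329/2674 ≈ 545.00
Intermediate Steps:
u(w, s) = 18 + 6*s
(u(49, 8) + 479) + 1/(-1859 - 815) = ((18 + 6*8) + 479) + 1/(-1859 - 815) = ((18 + 48) + 479) + 1/(-2674) = (66 + 479) - 1/2674 = 545 - 1/2674 = 1457329/2674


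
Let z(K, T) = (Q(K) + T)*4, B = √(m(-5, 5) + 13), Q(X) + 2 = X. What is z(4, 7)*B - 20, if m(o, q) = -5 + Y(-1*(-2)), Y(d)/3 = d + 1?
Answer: -20 + 36*√17 ≈ 128.43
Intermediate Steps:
Y(d) = 3 + 3*d (Y(d) = 3*(d + 1) = 3*(1 + d) = 3 + 3*d)
Q(X) = -2 + X
m(o, q) = 4 (m(o, q) = -5 + (3 + 3*(-1*(-2))) = -5 + (3 + 3*2) = -5 + (3 + 6) = -5 + 9 = 4)
B = √17 (B = √(4 + 13) = √17 ≈ 4.1231)
z(K, T) = -8 + 4*K + 4*T (z(K, T) = ((-2 + K) + T)*4 = (-2 + K + T)*4 = -8 + 4*K + 4*T)
z(4, 7)*B - 20 = (-8 + 4*4 + 4*7)*√17 - 20 = (-8 + 16 + 28)*√17 - 20 = 36*√17 - 20 = -20 + 36*√17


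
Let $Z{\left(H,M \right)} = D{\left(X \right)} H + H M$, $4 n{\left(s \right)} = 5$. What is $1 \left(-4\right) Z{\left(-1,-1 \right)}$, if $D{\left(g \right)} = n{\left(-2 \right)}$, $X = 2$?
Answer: $1$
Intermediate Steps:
$n{\left(s \right)} = \frac{5}{4}$ ($n{\left(s \right)} = \frac{1}{4} \cdot 5 = \frac{5}{4}$)
$D{\left(g \right)} = \frac{5}{4}$
$Z{\left(H,M \right)} = \frac{5 H}{4} + H M$
$1 \left(-4\right) Z{\left(-1,-1 \right)} = 1 \left(-4\right) \frac{1}{4} \left(-1\right) \left(5 + 4 \left(-1\right)\right) = - 4 \cdot \frac{1}{4} \left(-1\right) \left(5 - 4\right) = - 4 \cdot \frac{1}{4} \left(-1\right) 1 = \left(-4\right) \left(- \frac{1}{4}\right) = 1$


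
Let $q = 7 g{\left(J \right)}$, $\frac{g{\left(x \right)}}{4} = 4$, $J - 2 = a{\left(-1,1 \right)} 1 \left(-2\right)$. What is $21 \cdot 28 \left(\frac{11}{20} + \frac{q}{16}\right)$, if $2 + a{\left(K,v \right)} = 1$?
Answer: $\frac{22197}{5} \approx 4439.4$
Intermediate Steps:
$a{\left(K,v \right)} = -1$ ($a{\left(K,v \right)} = -2 + 1 = -1$)
$J = 4$ ($J = 2 + \left(-1\right) 1 \left(-2\right) = 2 - -2 = 2 + 2 = 4$)
$g{\left(x \right)} = 16$ ($g{\left(x \right)} = 4 \cdot 4 = 16$)
$q = 112$ ($q = 7 \cdot 16 = 112$)
$21 \cdot 28 \left(\frac{11}{20} + \frac{q}{16}\right) = 21 \cdot 28 \left(\frac{11}{20} + \frac{112}{16}\right) = 588 \left(11 \cdot \frac{1}{20} + 112 \cdot \frac{1}{16}\right) = 588 \left(\frac{11}{20} + 7\right) = 588 \cdot \frac{151}{20} = \frac{22197}{5}$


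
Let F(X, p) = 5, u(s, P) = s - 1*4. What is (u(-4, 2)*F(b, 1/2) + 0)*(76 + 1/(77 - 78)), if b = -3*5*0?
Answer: -3000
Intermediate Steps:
u(s, P) = -4 + s (u(s, P) = s - 4 = -4 + s)
b = 0 (b = -15*0 = 0)
(u(-4, 2)*F(b, 1/2) + 0)*(76 + 1/(77 - 78)) = ((-4 - 4)*5 + 0)*(76 + 1/(77 - 78)) = (-8*5 + 0)*(76 + 1/(-1)) = (-40 + 0)*(76 - 1) = -40*75 = -3000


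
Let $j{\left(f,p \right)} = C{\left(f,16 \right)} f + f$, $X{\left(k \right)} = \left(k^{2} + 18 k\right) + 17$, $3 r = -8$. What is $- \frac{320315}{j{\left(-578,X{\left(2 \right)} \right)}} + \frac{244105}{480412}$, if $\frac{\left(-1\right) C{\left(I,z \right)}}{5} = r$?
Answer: $\frac{233858247505}{5970079924} \approx 39.172$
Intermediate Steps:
$r = - \frac{8}{3}$ ($r = \frac{1}{3} \left(-8\right) = - \frac{8}{3} \approx -2.6667$)
$C{\left(I,z \right)} = \frac{40}{3}$ ($C{\left(I,z \right)} = \left(-5\right) \left(- \frac{8}{3}\right) = \frac{40}{3}$)
$X{\left(k \right)} = 17 + k^{2} + 18 k$
$j{\left(f,p \right)} = \frac{43 f}{3}$ ($j{\left(f,p \right)} = \frac{40 f}{3} + f = \frac{43 f}{3}$)
$- \frac{320315}{j{\left(-578,X{\left(2 \right)} \right)}} + \frac{244105}{480412} = - \frac{320315}{\frac{43}{3} \left(-578\right)} + \frac{244105}{480412} = - \frac{320315}{- \frac{24854}{3}} + 244105 \cdot \frac{1}{480412} = \left(-320315\right) \left(- \frac{3}{24854}\right) + \frac{244105}{480412} = \frac{960945}{24854} + \frac{244105}{480412} = \frac{233858247505}{5970079924}$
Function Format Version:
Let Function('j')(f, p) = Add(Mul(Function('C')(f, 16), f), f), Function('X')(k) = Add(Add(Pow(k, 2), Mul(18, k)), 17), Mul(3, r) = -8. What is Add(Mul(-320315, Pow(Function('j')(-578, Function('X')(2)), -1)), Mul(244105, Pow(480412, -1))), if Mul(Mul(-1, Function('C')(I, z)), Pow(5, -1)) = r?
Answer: Rational(233858247505, 5970079924) ≈ 39.172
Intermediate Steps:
r = Rational(-8, 3) (r = Mul(Rational(1, 3), -8) = Rational(-8, 3) ≈ -2.6667)
Function('C')(I, z) = Rational(40, 3) (Function('C')(I, z) = Mul(-5, Rational(-8, 3)) = Rational(40, 3))
Function('X')(k) = Add(17, Pow(k, 2), Mul(18, k))
Function('j')(f, p) = Mul(Rational(43, 3), f) (Function('j')(f, p) = Add(Mul(Rational(40, 3), f), f) = Mul(Rational(43, 3), f))
Add(Mul(-320315, Pow(Function('j')(-578, Function('X')(2)), -1)), Mul(244105, Pow(480412, -1))) = Add(Mul(-320315, Pow(Mul(Rational(43, 3), -578), -1)), Mul(244105, Pow(480412, -1))) = Add(Mul(-320315, Pow(Rational(-24854, 3), -1)), Mul(244105, Rational(1, 480412))) = Add(Mul(-320315, Rational(-3, 24854)), Rational(244105, 480412)) = Add(Rational(960945, 24854), Rational(244105, 480412)) = Rational(233858247505, 5970079924)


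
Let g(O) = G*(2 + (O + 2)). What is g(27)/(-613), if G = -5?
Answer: 155/613 ≈ 0.25285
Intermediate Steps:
g(O) = -20 - 5*O (g(O) = -5*(2 + (O + 2)) = -5*(2 + (2 + O)) = -5*(4 + O) = -20 - 5*O)
g(27)/(-613) = (-20 - 5*27)/(-613) = (-20 - 135)*(-1/613) = -155*(-1/613) = 155/613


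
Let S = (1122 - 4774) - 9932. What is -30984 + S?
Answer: -44568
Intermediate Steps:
S = -13584 (S = -3652 - 9932 = -13584)
-30984 + S = -30984 - 13584 = -44568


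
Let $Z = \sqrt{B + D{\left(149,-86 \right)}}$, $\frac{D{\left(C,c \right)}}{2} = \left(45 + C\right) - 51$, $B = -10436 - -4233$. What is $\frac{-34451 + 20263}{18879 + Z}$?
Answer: $- \frac{133927626}{178211279} + \frac{7094 i \sqrt{5917}}{178211279} \approx -0.75151 + 0.003062 i$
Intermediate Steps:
$B = -6203$ ($B = -10436 + 4233 = -6203$)
$D{\left(C,c \right)} = -12 + 2 C$ ($D{\left(C,c \right)} = 2 \left(\left(45 + C\right) - 51\right) = 2 \left(-6 + C\right) = -12 + 2 C$)
$Z = i \sqrt{5917}$ ($Z = \sqrt{-6203 + \left(-12 + 2 \cdot 149\right)} = \sqrt{-6203 + \left(-12 + 298\right)} = \sqrt{-6203 + 286} = \sqrt{-5917} = i \sqrt{5917} \approx 76.922 i$)
$\frac{-34451 + 20263}{18879 + Z} = \frac{-34451 + 20263}{18879 + i \sqrt{5917}} = - \frac{14188}{18879 + i \sqrt{5917}}$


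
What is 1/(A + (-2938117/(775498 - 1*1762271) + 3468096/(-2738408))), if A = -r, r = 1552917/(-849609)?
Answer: 95658435859547619/338519712860989570 ≈ 0.28258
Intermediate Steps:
r = -517639/283203 (r = 1552917*(-1/849609) = -517639/283203 ≈ -1.8278)
A = 517639/283203 (A = -1*(-517639/283203) = 517639/283203 ≈ 1.8278)
1/(A + (-2938117/(775498 - 1*1762271) + 3468096/(-2738408))) = 1/(517639/283203 + (-2938117/(775498 - 1*1762271) + 3468096/(-2738408))) = 1/(517639/283203 + (-2938117/(775498 - 1762271) + 3468096*(-1/2738408))) = 1/(517639/283203 + (-2938117/(-986773) - 433512/342301)) = 1/(517639/283203 + (-2938117*(-1/986773) - 433512/342301)) = 1/(517639/283203 + (2938117/986773 - 433512/342301)) = 1/(517639/283203 + 577942450441/337773384673) = 1/(338519712860989570/95658435859547619) = 95658435859547619/338519712860989570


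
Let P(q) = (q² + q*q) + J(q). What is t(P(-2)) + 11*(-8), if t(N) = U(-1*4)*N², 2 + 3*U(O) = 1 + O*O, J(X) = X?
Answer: 92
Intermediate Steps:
P(q) = q + 2*q² (P(q) = (q² + q*q) + q = (q² + q²) + q = 2*q² + q = q + 2*q²)
U(O) = -⅓ + O²/3 (U(O) = -⅔ + (1 + O*O)/3 = -⅔ + (1 + O²)/3 = -⅔ + (⅓ + O²/3) = -⅓ + O²/3)
t(N) = 5*N² (t(N) = (-⅓ + (-1*4)²/3)*N² = (-⅓ + (⅓)*(-4)²)*N² = (-⅓ + (⅓)*16)*N² = (-⅓ + 16/3)*N² = 5*N²)
t(P(-2)) + 11*(-8) = 5*(-2*(1 + 2*(-2)))² + 11*(-8) = 5*(-2*(1 - 4))² - 88 = 5*(-2*(-3))² - 88 = 5*6² - 88 = 5*36 - 88 = 180 - 88 = 92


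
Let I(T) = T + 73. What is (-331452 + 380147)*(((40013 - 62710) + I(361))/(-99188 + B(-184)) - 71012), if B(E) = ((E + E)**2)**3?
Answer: -8588217342031547195725025/2483630085405836 ≈ -3.4579e+9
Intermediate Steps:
I(T) = 73 + T
B(E) = 64*E**6 (B(E) = ((2*E)**2)**3 = (4*E**2)**3 = 64*E**6)
(-331452 + 380147)*(((40013 - 62710) + I(361))/(-99188 + B(-184)) - 71012) = (-331452 + 380147)*(((40013 - 62710) + (73 + 361))/(-99188 + 64*(-184)**6) - 71012) = 48695*((-22697 + 434)/(-99188 + 64*38806720086016) - 71012) = 48695*(-22263/(-99188 + 2483630085505024) - 71012) = 48695*(-22263/2483630085405836 - 71012) = 48695*(-176367539624839248295/2483630085405836) = -8588217342031547195725025/2483630085405836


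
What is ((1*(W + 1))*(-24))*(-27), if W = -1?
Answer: 0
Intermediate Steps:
((1*(W + 1))*(-24))*(-27) = ((1*(-1 + 1))*(-24))*(-27) = ((1*0)*(-24))*(-27) = (0*(-24))*(-27) = 0*(-27) = 0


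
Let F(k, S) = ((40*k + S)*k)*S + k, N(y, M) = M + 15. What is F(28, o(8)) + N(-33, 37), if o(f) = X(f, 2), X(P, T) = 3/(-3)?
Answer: -31252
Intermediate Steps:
N(y, M) = 15 + M
X(P, T) = -1 (X(P, T) = 3*(-1/3) = -1)
o(f) = -1
F(k, S) = k + S*k*(S + 40*k) (F(k, S) = ((S + 40*k)*k)*S + k = (k*(S + 40*k))*S + k = S*k*(S + 40*k) + k = k + S*k*(S + 40*k))
F(28, o(8)) + N(-33, 37) = 28*(1 + (-1)**2 + 40*(-1)*28) + (15 + 37) = 28*(1 + 1 - 1120) + 52 = 28*(-1118) + 52 = -31304 + 52 = -31252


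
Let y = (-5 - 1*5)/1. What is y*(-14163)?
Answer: 141630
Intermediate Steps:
y = -10 (y = (-5 - 5)*1 = -10*1 = -10)
y*(-14163) = -10*(-14163) = 141630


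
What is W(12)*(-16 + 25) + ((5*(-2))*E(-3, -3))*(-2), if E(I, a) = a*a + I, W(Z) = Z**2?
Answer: 1416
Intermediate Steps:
E(I, a) = I + a**2 (E(I, a) = a**2 + I = I + a**2)
W(12)*(-16 + 25) + ((5*(-2))*E(-3, -3))*(-2) = 12**2*(-16 + 25) + ((5*(-2))*(-3 + (-3)**2))*(-2) = 144*9 - 10*(-3 + 9)*(-2) = 1296 - 10*6*(-2) = 1296 - 60*(-2) = 1296 + 120 = 1416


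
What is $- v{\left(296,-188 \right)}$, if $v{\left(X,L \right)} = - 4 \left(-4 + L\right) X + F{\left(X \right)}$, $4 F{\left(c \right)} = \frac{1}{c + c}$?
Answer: $- \frac{538312705}{2368} \approx -2.2733 \cdot 10^{5}$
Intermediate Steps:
$F{\left(c \right)} = \frac{1}{8 c}$ ($F{\left(c \right)} = \frac{1}{4 \left(c + c\right)} = \frac{1}{4 \cdot 2 c} = \frac{\frac{1}{2} \frac{1}{c}}{4} = \frac{1}{8 c}$)
$v{\left(X,L \right)} = \frac{1}{8 X} + X \left(16 - 4 L\right)$ ($v{\left(X,L \right)} = - 4 \left(-4 + L\right) X + \frac{1}{8 X} = \left(16 - 4 L\right) X + \frac{1}{8 X} = X \left(16 - 4 L\right) + \frac{1}{8 X} = \frac{1}{8 X} + X \left(16 - 4 L\right)$)
$- v{\left(296,-188 \right)} = - \frac{1 + 32 \cdot 296^{2} \left(4 - -188\right)}{8 \cdot 296} = - \frac{1 + 32 \cdot 87616 \left(4 + 188\right)}{8 \cdot 296} = - \frac{1 + 32 \cdot 87616 \cdot 192}{8 \cdot 296} = - \frac{1 + 538312704}{8 \cdot 296} = - \frac{538312705}{8 \cdot 296} = \left(-1\right) \frac{538312705}{2368} = - \frac{538312705}{2368}$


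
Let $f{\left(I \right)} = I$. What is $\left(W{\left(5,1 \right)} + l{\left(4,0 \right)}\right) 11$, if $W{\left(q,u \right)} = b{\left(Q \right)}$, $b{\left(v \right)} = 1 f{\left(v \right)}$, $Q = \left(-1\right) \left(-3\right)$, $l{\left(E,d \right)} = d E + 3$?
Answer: $66$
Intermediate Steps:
$l{\left(E,d \right)} = 3 + E d$ ($l{\left(E,d \right)} = E d + 3 = 3 + E d$)
$Q = 3$
$b{\left(v \right)} = v$ ($b{\left(v \right)} = 1 v = v$)
$W{\left(q,u \right)} = 3$
$\left(W{\left(5,1 \right)} + l{\left(4,0 \right)}\right) 11 = \left(3 + \left(3 + 4 \cdot 0\right)\right) 11 = \left(3 + \left(3 + 0\right)\right) 11 = \left(3 + 3\right) 11 = 6 \cdot 11 = 66$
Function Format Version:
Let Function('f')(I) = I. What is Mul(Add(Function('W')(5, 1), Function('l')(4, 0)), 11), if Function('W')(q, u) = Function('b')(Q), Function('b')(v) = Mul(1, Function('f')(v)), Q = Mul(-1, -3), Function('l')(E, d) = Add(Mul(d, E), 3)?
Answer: 66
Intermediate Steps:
Function('l')(E, d) = Add(3, Mul(E, d)) (Function('l')(E, d) = Add(Mul(E, d), 3) = Add(3, Mul(E, d)))
Q = 3
Function('b')(v) = v (Function('b')(v) = Mul(1, v) = v)
Function('W')(q, u) = 3
Mul(Add(Function('W')(5, 1), Function('l')(4, 0)), 11) = Mul(Add(3, Add(3, Mul(4, 0))), 11) = Mul(Add(3, Add(3, 0)), 11) = Mul(Add(3, 3), 11) = Mul(6, 11) = 66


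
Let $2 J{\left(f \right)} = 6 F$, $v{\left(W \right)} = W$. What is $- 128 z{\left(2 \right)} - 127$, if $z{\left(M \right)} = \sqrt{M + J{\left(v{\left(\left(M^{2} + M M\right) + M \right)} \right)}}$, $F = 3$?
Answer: $-127 - 128 \sqrt{11} \approx -551.53$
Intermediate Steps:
$J{\left(f \right)} = 9$ ($J{\left(f \right)} = \frac{6 \cdot 3}{2} = \frac{1}{2} \cdot 18 = 9$)
$z{\left(M \right)} = \sqrt{9 + M}$ ($z{\left(M \right)} = \sqrt{M + 9} = \sqrt{9 + M}$)
$- 128 z{\left(2 \right)} - 127 = - 128 \sqrt{9 + 2} - 127 = - 128 \sqrt{11} - 127 = -127 - 128 \sqrt{11}$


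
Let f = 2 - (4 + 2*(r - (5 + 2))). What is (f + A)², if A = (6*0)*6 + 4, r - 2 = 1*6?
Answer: 0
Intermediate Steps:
r = 8 (r = 2 + 1*6 = 2 + 6 = 8)
f = -4 (f = 2 - (4 + 2*(8 - (5 + 2))) = 2 - (4 + 2*(8 - 1*7)) = 2 - (4 + 2*(8 - 7)) = 2 - (4 + 2*1) = 2 - (4 + 2) = 2 - 1*6 = 2 - 6 = -4)
A = 4 (A = 0*6 + 4 = 0 + 4 = 4)
(f + A)² = (-4 + 4)² = 0² = 0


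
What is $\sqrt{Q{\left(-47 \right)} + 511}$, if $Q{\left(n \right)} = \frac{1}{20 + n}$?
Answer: $\frac{2 \sqrt{10347}}{9} \approx 22.604$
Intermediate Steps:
$\sqrt{Q{\left(-47 \right)} + 511} = \sqrt{\frac{1}{20 - 47} + 511} = \sqrt{\frac{1}{-27} + 511} = \sqrt{- \frac{1}{27} + 511} = \sqrt{\frac{13796}{27}} = \frac{2 \sqrt{10347}}{9}$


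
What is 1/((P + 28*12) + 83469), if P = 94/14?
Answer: 7/586682 ≈ 1.1932e-5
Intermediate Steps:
P = 47/7 (P = 94*(1/14) = 47/7 ≈ 6.7143)
1/((P + 28*12) + 83469) = 1/((47/7 + 28*12) + 83469) = 1/((47/7 + 336) + 83469) = 1/(2399/7 + 83469) = 1/(586682/7) = 7/586682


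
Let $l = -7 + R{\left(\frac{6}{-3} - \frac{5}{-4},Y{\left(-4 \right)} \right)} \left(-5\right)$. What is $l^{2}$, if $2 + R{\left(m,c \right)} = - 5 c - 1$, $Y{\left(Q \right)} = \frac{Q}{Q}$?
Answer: $1089$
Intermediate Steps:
$Y{\left(Q \right)} = 1$
$R{\left(m,c \right)} = -3 - 5 c$ ($R{\left(m,c \right)} = -2 - \left(1 + 5 c\right) = -3 - 5 c$)
$l = 33$ ($l = -7 + \left(-3 - 5\right) \left(-5\right) = -7 - -40 = -7 + 40 = 33$)
$l^{2} = 33^{2} = 1089$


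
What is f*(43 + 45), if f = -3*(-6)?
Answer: 1584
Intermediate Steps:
f = 18
f*(43 + 45) = 18*(43 + 45) = 18*88 = 1584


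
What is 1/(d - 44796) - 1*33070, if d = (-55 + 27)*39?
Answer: -1517516161/45888 ≈ -33070.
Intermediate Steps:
d = -1092 (d = -28*39 = -1092)
1/(d - 44796) - 1*33070 = 1/(-1092 - 44796) - 1*33070 = 1/(-45888) - 33070 = -1/45888 - 33070 = -1517516161/45888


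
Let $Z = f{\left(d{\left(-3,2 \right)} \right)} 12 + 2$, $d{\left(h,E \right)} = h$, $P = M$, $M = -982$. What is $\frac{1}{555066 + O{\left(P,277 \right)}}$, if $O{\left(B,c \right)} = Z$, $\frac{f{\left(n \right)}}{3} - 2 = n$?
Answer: $\frac{1}{555032} \approx 1.8017 \cdot 10^{-6}$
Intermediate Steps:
$P = -982$
$f{\left(n \right)} = 6 + 3 n$
$Z = -34$ ($Z = \left(6 + 3 \left(-3\right)\right) 12 + 2 = \left(6 - 9\right) 12 + 2 = \left(-3\right) 12 + 2 = -36 + 2 = -34$)
$O{\left(B,c \right)} = -34$
$\frac{1}{555066 + O{\left(P,277 \right)}} = \frac{1}{555066 - 34} = \frac{1}{555032}$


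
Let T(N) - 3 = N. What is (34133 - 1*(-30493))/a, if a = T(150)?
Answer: 21542/51 ≈ 422.39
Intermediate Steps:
T(N) = 3 + N
a = 153 (a = 3 + 150 = 153)
(34133 - 1*(-30493))/a = (34133 - 1*(-30493))/153 = (34133 + 30493)*(1/153) = 64626*(1/153) = 21542/51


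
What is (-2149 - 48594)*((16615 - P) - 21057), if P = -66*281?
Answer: -715679272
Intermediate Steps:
P = -18546
(-2149 - 48594)*((16615 - P) - 21057) = (-2149 - 48594)*((16615 - 1*(-18546)) - 21057) = -50743*((16615 + 18546) - 21057) = -50743*(35161 - 21057) = -50743*14104 = -715679272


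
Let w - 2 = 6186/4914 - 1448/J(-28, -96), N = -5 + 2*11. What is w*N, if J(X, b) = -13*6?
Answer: 303841/819 ≈ 370.99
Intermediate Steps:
J(X, b) = -78
N = 17 (N = -5 + 22 = 17)
w = 17873/819 (w = 2 + (6186/4914 - 1448/(-78)) = 2 + (6186*(1/4914) - 1448*(-1/78)) = 2 + (1031/819 + 724/39) = 2 + 16235/819 = 17873/819 ≈ 21.823)
w*N = (17873/819)*17 = 303841/819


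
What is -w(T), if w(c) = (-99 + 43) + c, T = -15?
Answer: 71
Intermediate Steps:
w(c) = -56 + c
-w(T) = -(-56 - 15) = -1*(-71) = 71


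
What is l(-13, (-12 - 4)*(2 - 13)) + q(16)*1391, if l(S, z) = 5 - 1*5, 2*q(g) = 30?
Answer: 20865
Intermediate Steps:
q(g) = 15 (q(g) = (1/2)*30 = 15)
l(S, z) = 0 (l(S, z) = 5 - 5 = 0)
l(-13, (-12 - 4)*(2 - 13)) + q(16)*1391 = 0 + 15*1391 = 0 + 20865 = 20865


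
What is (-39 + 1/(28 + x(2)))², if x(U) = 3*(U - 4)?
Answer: 734449/484 ≈ 1517.5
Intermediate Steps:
x(U) = -12 + 3*U (x(U) = 3*(-4 + U) = -12 + 3*U)
(-39 + 1/(28 + x(2)))² = (-39 + 1/(28 + (-12 + 3*2)))² = (-39 + 1/(28 + (-12 + 6)))² = (-39 + 1/(28 - 6))² = (-39 + 1/22)² = (-857/22)² = 734449/484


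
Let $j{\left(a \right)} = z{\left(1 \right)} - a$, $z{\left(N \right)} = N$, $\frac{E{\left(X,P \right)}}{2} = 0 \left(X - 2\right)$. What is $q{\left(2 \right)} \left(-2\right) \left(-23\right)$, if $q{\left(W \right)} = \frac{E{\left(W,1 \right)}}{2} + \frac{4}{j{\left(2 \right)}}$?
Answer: $-184$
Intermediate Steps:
$E{\left(X,P \right)} = 0$ ($E{\left(X,P \right)} = 2 \cdot 0 \left(X - 2\right) = 2 \cdot 0 \left(-2 + X\right) = 2 \cdot 0 = 0$)
$j{\left(a \right)} = 1 - a$
$q{\left(W \right)} = -4$ ($q{\left(W \right)} = \frac{0}{2} + \frac{4}{1 - 2} = 0 \cdot \frac{1}{2} + \frac{4}{1 - 2} = 0 + \frac{4}{-1} = 0 + 4 \left(-1\right) = 0 - 4 = -4$)
$q{\left(2 \right)} \left(-2\right) \left(-23\right) = \left(-4\right) \left(-2\right) \left(-23\right) = 8 \left(-23\right) = -184$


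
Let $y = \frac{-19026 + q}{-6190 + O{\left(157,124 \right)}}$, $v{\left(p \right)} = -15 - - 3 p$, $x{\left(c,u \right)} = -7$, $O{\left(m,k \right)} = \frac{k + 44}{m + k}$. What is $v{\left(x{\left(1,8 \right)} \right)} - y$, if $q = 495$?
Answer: $- \frac{67819203}{1739222} \approx -38.994$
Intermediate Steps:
$O{\left(m,k \right)} = \frac{44 + k}{k + m}$
$v{\left(p \right)} = -15 + 3 p$
$y = \frac{5207211}{1739222}$ ($y = \frac{-19026 + 495}{-6190 + \frac{44 + 124}{124 + 157}} = - \frac{18531}{-6190 + \frac{1}{281} \cdot 168} = - \frac{18531}{-6190 + \frac{168}{281}} = - \frac{18531}{- \frac{1739222}{281}} = \left(-18531\right) \left(- \frac{281}{1739222}\right) = \frac{5207211}{1739222} \approx 2.994$)
$v{\left(x{\left(1,8 \right)} \right)} - y = \left(-15 + 3 \left(-7\right)\right) - \frac{5207211}{1739222} = \left(-15 - 21\right) - \frac{5207211}{1739222} = -36 - \frac{5207211}{1739222} = - \frac{67819203}{1739222}$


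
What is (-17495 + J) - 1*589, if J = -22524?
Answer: -40608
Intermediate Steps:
(-17495 + J) - 1*589 = (-17495 - 22524) - 1*589 = -40019 - 589 = -40608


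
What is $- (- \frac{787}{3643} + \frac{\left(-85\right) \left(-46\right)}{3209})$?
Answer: $- \frac{11718647}{11690387} \approx -1.0024$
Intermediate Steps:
$- (- \frac{787}{3643} + \frac{\left(-85\right) \left(-46\right)}{3209}) = - (\left(-787\right) \frac{1}{3643} + 3910 \cdot \frac{1}{3209}) = - (- \frac{787}{3643} + \frac{3910}{3209}) = \left(-1\right) \frac{11718647}{11690387} = - \frac{11718647}{11690387}$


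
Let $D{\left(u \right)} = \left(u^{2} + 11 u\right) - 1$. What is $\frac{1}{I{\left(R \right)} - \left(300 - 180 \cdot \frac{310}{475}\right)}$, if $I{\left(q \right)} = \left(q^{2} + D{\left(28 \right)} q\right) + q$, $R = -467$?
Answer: $- \frac{19}{5549093} \approx -3.424 \cdot 10^{-6}$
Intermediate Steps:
$D{\left(u \right)} = -1 + u^{2} + 11 u$
$I{\left(q \right)} = q^{2} + 1092 q$ ($I{\left(q \right)} = \left(q^{2} + \left(-1 + 28^{2} + 11 \cdot 28\right) q\right) + q = \left(q^{2} + \left(-1 + 784 + 308\right) q\right) + q = \left(q^{2} + 1091 q\right) + q = q^{2} + 1092 q$)
$\frac{1}{I{\left(R \right)} - \left(300 - 180 \cdot \frac{310}{475}\right)} = \frac{1}{- 467 \left(1092 - 467\right) - \left(300 - 180 \cdot \frac{310}{475}\right)} = \frac{1}{\left(-467\right) 625 - \left(300 - 180 \cdot 310 \cdot \frac{1}{475}\right)} = \frac{1}{-291875 + \left(180 \cdot \frac{62}{95} - 300\right)} = \frac{1}{-291875 + \left(\frac{2232}{19} - 300\right)} = \frac{1}{-291875 - \frac{3468}{19}} = \frac{1}{- \frac{5549093}{19}} = - \frac{19}{5549093}$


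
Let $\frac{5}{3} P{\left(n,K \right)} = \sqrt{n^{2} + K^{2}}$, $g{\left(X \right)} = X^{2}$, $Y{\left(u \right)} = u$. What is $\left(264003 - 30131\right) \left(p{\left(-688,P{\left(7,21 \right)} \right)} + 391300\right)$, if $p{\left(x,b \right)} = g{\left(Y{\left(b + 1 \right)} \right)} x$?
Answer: $\frac{314848776768}{5} - \frac{6757965312 \sqrt{10}}{5} \approx 5.8696 \cdot 10^{10}$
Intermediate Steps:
$P{\left(n,K \right)} = \frac{3 \sqrt{K^{2} + n^{2}}}{5}$ ($P{\left(n,K \right)} = \frac{3 \sqrt{n^{2} + K^{2}}}{5} = \frac{3 \sqrt{K^{2} + n^{2}}}{5}$)
$p{\left(x,b \right)} = x \left(1 + b\right)^{2}$ ($p{\left(x,b \right)} = \left(b + 1\right)^{2} x = \left(1 + b\right)^{2} x = x \left(1 + b\right)^{2}$)
$\left(264003 - 30131\right) \left(p{\left(-688,P{\left(7,21 \right)} \right)} + 391300\right) = \left(264003 - 30131\right) \left(- 688 \left(1 + \frac{3 \sqrt{21^{2} + 7^{2}}}{5}\right)^{2} + 391300\right) = 233872 \left(- 688 \left(1 + \frac{3 \sqrt{441 + 49}}{5}\right)^{2} + 391300\right) = 233872 \left(- 688 \left(1 + \frac{3 \sqrt{490}}{5}\right)^{2} + 391300\right) = 233872 \left(- 688 \left(1 + \frac{3 \cdot 7 \sqrt{10}}{5}\right)^{2} + 391300\right) = 233872 \left(- 688 \left(1 + \frac{21 \sqrt{10}}{5}\right)^{2} + 391300\right) = 233872 \left(391300 - 688 \left(1 + \frac{21 \sqrt{10}}{5}\right)^{2}\right) = 91514113600 - 160903936 \left(1 + \frac{21 \sqrt{10}}{5}\right)^{2}$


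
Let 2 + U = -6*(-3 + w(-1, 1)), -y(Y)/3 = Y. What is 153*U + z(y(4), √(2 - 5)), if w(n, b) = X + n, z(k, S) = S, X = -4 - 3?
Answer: 9792 + I*√3 ≈ 9792.0 + 1.732*I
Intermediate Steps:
X = -7
y(Y) = -3*Y
w(n, b) = -7 + n
U = 64 (U = -2 - 6*(-3 + (-7 - 1)) = -2 - 6*(-3 - 8) = -2 - 6*(-11) = -2 + 66 = 64)
153*U + z(y(4), √(2 - 5)) = 153*64 + √(2 - 5) = 9792 + √(-3) = 9792 + I*√3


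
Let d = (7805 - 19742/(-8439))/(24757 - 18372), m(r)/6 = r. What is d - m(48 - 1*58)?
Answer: 3298867037/53883015 ≈ 61.223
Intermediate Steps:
m(r) = 6*r
d = 65886137/53883015 (d = (7805 - 19742*(-1/8439))/6385 = (7805 + 19742/8439)*(1/6385) = (65886137/8439)*(1/6385) = 65886137/53883015 ≈ 1.2228)
d - m(48 - 1*58) = 65886137/53883015 - 6*(48 - 1*58) = 65886137/53883015 - 6*(48 - 58) = 65886137/53883015 - 6*(-10) = 65886137/53883015 - 1*(-60) = 65886137/53883015 + 60 = 3298867037/53883015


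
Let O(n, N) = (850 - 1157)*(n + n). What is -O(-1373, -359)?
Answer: -843022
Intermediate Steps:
O(n, N) = -614*n
-O(-1373, -359) = -(-614)*(-1373) = -1*843022 = -843022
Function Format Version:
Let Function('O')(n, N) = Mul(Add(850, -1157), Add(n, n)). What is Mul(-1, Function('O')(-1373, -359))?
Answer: -843022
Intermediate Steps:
Function('O')(n, N) = Mul(-614, n) (Function('O')(n, N) = Mul(-307, Mul(2, n)) = Mul(-614, n))
Mul(-1, Function('O')(-1373, -359)) = Mul(-1, Mul(-614, -1373)) = Mul(-1, 843022) = -843022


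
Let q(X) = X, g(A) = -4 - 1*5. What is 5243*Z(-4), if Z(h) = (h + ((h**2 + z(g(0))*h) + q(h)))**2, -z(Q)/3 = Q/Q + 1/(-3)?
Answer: 1342208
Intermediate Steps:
g(A) = -9 (g(A) = -4 - 5 = -9)
z(Q) = -2 (z(Q) = -3*(Q/Q + 1/(-3)) = -3*(1 + 1*(-1/3)) = -3*(1 - 1/3) = -3*2/3 = -2)
Z(h) = h**4 (Z(h) = (h + ((h**2 - 2*h) + h))**2 = (h + (h**2 - h))**2 = (h**2)**2 = h**4)
5243*Z(-4) = 5243*(-4)**4 = 5243*256 = 1342208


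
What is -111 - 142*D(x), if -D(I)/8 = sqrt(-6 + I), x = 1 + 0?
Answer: -111 + 1136*I*sqrt(5) ≈ -111.0 + 2540.2*I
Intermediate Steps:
x = 1
D(I) = -8*sqrt(-6 + I)
-111 - 142*D(x) = -111 - (-1136)*sqrt(-6 + 1) = -111 - (-1136)*sqrt(-5) = -111 - (-1136)*I*sqrt(5) = -111 + 1136*I*sqrt(5)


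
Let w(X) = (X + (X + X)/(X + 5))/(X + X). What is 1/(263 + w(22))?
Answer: 54/14231 ≈ 0.0037945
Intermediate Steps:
w(X) = (X + 2*X/(5 + X))/(2*X) (w(X) = (X + (2*X)/(5 + X))/((2*X)) = (X + 2*X/(5 + X))*(1/(2*X)) = (X + 2*X/(5 + X))/(2*X))
1/(263 + w(22)) = 1/(263 + (7 + 22)/(2*(5 + 22))) = 1/(263 + (½)*29/27) = 1/(263 + (½)*(1/27)*29) = 1/(263 + 29/54) = 1/(14231/54) = 54/14231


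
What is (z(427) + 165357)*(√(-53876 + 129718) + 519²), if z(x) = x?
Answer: 44655744024 + 165784*√75842 ≈ 4.4701e+10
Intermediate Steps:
(z(427) + 165357)*(√(-53876 + 129718) + 519²) = (427 + 165357)*(√(-53876 + 129718) + 519²) = 165784*(√75842 + 269361) = 165784*(269361 + √75842) = 44655744024 + 165784*√75842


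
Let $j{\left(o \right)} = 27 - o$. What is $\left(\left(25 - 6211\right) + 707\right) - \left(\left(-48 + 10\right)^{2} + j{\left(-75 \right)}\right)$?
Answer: $-7025$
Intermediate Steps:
$\left(\left(25 - 6211\right) + 707\right) - \left(\left(-48 + 10\right)^{2} + j{\left(-75 \right)}\right) = \left(\left(25 - 6211\right) + 707\right) - \left(\left(-48 + 10\right)^{2} + \left(27 - -75\right)\right) = \left(-6186 + 707\right) - \left(\left(-38\right)^{2} + \left(27 + 75\right)\right) = -5479 - \left(1444 + 102\right) = -5479 - 1546 = -7025$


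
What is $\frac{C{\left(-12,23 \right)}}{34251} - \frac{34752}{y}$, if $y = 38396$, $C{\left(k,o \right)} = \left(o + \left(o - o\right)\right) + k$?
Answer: $- \frac{297467099}{328775349} \approx -0.90477$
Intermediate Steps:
$C{\left(k,o \right)} = k + o$ ($C{\left(k,o \right)} = \left(o + 0\right) + k = o + k = k + o$)
$\frac{C{\left(-12,23 \right)}}{34251} - \frac{34752}{y} = \frac{-12 + 23}{34251} - \frac{34752}{38396} = 11 \cdot \frac{1}{34251} - \frac{8688}{9599} = \frac{11}{34251} - \frac{8688}{9599} = - \frac{297467099}{328775349}$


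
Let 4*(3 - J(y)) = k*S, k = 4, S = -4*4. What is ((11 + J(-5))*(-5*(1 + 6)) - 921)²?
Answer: 3884841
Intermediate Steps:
S = -16
J(y) = 19 (J(y) = 3 - (-16) = 3 - ¼*(-64) = 3 + 16 = 19)
((11 + J(-5))*(-5*(1 + 6)) - 921)² = ((11 + 19)*(-5*(1 + 6)) - 921)² = (30*(-5*7) - 921)² = (30*(-35) - 921)² = (-1050 - 921)² = (-1971)² = 3884841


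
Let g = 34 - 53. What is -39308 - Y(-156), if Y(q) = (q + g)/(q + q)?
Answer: -12264271/312 ≈ -39309.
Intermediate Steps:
g = -19
Y(q) = (-19 + q)/(2*q) (Y(q) = (q - 19)/(q + q) = (-19 + q)/((2*q)) = (-19 + q)*(1/(2*q)) = (-19 + q)/(2*q))
-39308 - Y(-156) = -39308 - (-19 - 156)/(2*(-156)) = -39308 - (-1)*(-175)/(2*156) = -39308 - 1*175/312 = -39308 - 175/312 = -12264271/312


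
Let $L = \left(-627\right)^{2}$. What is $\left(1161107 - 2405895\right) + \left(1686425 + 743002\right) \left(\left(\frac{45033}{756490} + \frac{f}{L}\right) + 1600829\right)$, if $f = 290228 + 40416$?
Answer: $\frac{5006972378704577153839}{1287437910} \approx 3.8891 \cdot 10^{12}$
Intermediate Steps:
$f = 330644$
$L = 393129$
$\left(1161107 - 2405895\right) + \left(1686425 + 743002\right) \left(\left(\frac{45033}{756490} + \frac{f}{L}\right) + 1600829\right) = \left(1161107 - 2405895\right) + \left(1686425 + 743002\right) \left(\left(\frac{45033}{756490} + \frac{330644}{393129}\right) + 1600829\right) = -1244788 + 2429427 \left(\left(45033 \cdot \frac{1}{756490} + 330644 \cdot \frac{1}{393129}\right) + 1600829\right) = -1244788 + 2429427 \left(\left(\frac{45033}{756490} + \frac{330644}{393129}\right) + 1600829\right) = -1244788 + 2429427 \left(\frac{267832657817}{297398157210} + 1600829\right) = -1244788 + 2429427 \cdot \frac{476083862440984907}{297398157210} = -1244788 + \frac{5006973981291838266919}{1287437910} = \frac{5006972378704577153839}{1287437910}$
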